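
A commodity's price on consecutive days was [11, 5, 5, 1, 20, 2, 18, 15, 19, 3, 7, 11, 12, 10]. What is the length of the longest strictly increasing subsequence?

6

Let dp[i] be the length of the longest such subsequence ending at index i:
i:      1  2  3  4  5  6  7  8  9 10 11 12 13 14
a[i]:  11  5  5  1 20  2 18 15 19  3  7 11 12 10
dp:     1  1  1  1  2  2  3  3  4  3  4  5  6  5
Maximum dp value is 6.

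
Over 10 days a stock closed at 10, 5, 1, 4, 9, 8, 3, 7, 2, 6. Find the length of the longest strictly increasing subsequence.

Let dp[i] be the length of the longest such subsequence ending at index i:
i:      1  2  3  4  5  6  7  8  9 10
a[i]:  10  5  1  4  9  8  3  7  2  6
dp:     1  1  1  2  3  3  2  3  2  3
Maximum dp value is 3.

3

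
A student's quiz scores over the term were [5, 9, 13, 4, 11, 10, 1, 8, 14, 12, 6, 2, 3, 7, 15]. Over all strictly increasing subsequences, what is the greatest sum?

Let S[i] be the best sum of a strictly increasing subsequence ending at i:
i:      1  2  3  4  5  6  7  8  9 10 11 12 13 14 15
a[i]:   5  9 13  4 11 10  1  8 14 12  6  2  3  7 15
S:      5 14 27  4 25 24  1 13 41 37 11  3  6 18 56
Maximum is 56 (e.g. 5 + 9 + 13 + 14 + 15).

56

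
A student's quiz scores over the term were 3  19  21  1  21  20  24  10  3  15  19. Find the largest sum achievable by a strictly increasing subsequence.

67

Let S[i] be the best sum of a strictly increasing subsequence ending at i:
i:      1  2  3  4  5  6  7  8  9 10 11
a[i]:   3 19 21  1 21 20 24 10  3 15 19
S:      3 22 43  1 43 42 67 13  4 28 47
Maximum is 67 (e.g. 3 + 19 + 21 + 24).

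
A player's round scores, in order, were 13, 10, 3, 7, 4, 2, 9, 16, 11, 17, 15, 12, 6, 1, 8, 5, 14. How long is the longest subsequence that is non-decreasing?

6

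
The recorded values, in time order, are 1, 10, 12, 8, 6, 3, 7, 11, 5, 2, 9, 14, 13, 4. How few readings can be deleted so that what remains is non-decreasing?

9

Fewest deletions = n − (longest non-decreasing subsequence).
i:      1  2  3  4  5  6  7  8  9 10 11 12 13 14
a[i]:   1 10 12  8  6  3  7 11  5  2  9 14 13  4
dp:     1  2  3  2  2  2  3  4  3  2  4  5  5  3
max dp = 5, so deletions = 14 − 5 = 9.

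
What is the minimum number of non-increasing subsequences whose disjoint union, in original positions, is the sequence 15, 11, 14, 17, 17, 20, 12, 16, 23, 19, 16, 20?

5

Place each on the leftmost legal pile:
15 → new pile 1 (tops now [15])
11 → pile 1 (tops now [11])
14 → new pile 2 (tops now [11, 14])
17 → new pile 3 (tops now [11, 14, 17])
17 → pile 3 (tops now [11, 14, 17])
20 → new pile 4 (tops now [11, 14, 17, 20])
12 → pile 2 (tops now [11, 12, 17, 20])
16 → pile 3 (tops now [11, 12, 16, 20])
23 → new pile 5 (tops now [11, 12, 16, 20, 23])
19 → pile 4 (tops now [11, 12, 16, 19, 23])
16 → pile 3 (tops now [11, 12, 16, 19, 23])
20 → pile 5 (tops now [11, 12, 16, 19, 20])
Five piles.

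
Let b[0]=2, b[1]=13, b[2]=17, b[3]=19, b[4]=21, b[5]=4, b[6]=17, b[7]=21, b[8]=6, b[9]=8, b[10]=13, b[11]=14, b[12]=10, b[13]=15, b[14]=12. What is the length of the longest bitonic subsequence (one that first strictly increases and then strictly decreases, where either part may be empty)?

inc[i] = longest strictly increasing subsequence ending at i; dec[i] = longest strictly decreasing subsequence starting at i:
i:      0  1  2  3  4  5  6  7  8  9 10 11 12 13 14
b[i]:   2 13 17 19 21  4 17 21  6  8 13 14 10 15 12
inc:    1  2  3  4  5  2  3  5  3  4  5  6  5  7  6
dec:    1  2  3  4  4  1  3  3  1  1  2  2  1  2  1
Best peak at i=4 (value 21): inc=5, dec=4, length 5+4−1 = 8.

8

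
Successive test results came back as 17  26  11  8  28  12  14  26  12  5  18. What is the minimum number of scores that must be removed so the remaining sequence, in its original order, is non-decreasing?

7

Fewest deletions = n − (longest non-decreasing subsequence).
i:      1  2  3  4  5  6  7  8  9 10 11
a[i]:  17 26 11  8 28 12 14 26 12  5 18
dp:     1  2  1  1  3  2  3  4  3  1  4
max dp = 4, so deletions = 11 − 4 = 7.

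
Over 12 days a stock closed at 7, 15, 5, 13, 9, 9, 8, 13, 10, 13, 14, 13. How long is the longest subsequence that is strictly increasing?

5

Track the smallest tail for each achievable length (strict):
7 → extends → [7]
15 → extends → [7, 15]
5 → replaces 7 → [5, 15]
13 → replaces 15 → [5, 13]
9 → replaces 13 → [5, 9]
9 → already a tail → [5, 9]
8 → replaces 9 → [5, 8]
13 → extends → [5, 8, 13]
10 → replaces 13 → [5, 8, 10]
13 → extends → [5, 8, 10, 13]
14 → extends → [5, 8, 10, 13, 14]
13 → already a tail → [5, 8, 10, 13, 14]
Five tails, so the longest strictly increasing subsequence has length 5 (e.g. 7, 9, 10, 13, 14).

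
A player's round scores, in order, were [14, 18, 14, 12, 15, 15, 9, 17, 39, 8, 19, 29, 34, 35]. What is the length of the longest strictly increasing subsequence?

7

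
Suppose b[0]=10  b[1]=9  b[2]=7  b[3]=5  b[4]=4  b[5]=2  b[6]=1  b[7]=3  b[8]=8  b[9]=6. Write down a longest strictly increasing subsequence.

2, 3, 8

Patience tails give the LIS length; then backtrack through the dp parents:
10 → extends → [10]
9 → replaces 10 → [9]
7 → replaces 9 → [7]
5 → replaces 7 → [5]
4 → replaces 5 → [4]
2 → replaces 4 → [2]
1 → replaces 2 → [1]
3 → extends → [1, 3]
8 → extends → [1, 3, 8]
6 → replaces 8 → [1, 3, 6]
Length 3; one witness is 2, 3, 8.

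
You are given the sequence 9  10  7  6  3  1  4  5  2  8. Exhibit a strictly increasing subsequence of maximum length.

3, 4, 5, 8

Patience tails give the LIS length; then backtrack through the dp parents:
9 → extends → [9]
10 → extends → [9, 10]
7 → replaces 9 → [7, 10]
6 → replaces 7 → [6, 10]
3 → replaces 6 → [3, 10]
1 → replaces 3 → [1, 10]
4 → replaces 10 → [1, 4]
5 → extends → [1, 4, 5]
2 → replaces 4 → [1, 2, 5]
8 → extends → [1, 2, 5, 8]
Length 4; one witness is 3, 4, 5, 8.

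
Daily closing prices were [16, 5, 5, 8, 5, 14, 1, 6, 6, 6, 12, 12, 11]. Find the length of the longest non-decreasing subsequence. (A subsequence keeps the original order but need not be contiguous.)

Track the smallest tail for each achievable length (allowing ties):
16 → extends → [16]
5 → replaces 16 → [5]
5 → extends → [5, 5]
8 → extends → [5, 5, 8]
5 → replaces 8 → [5, 5, 5]
14 → extends → [5, 5, 5, 14]
1 → replaces 5 → [1, 5, 5, 14]
6 → replaces 14 → [1, 5, 5, 6]
6 → extends → [1, 5, 5, 6, 6]
6 → extends → [1, 5, 5, 6, 6, 6]
12 → extends → [1, 5, 5, 6, 6, 6, 12]
12 → extends → [1, 5, 5, 6, 6, 6, 12, 12]
11 → replaces 12 → [1, 5, 5, 6, 6, 6, 11, 12]
Eight tails, so the longest non-decreasing subsequence has length 8 (e.g. 5, 5, 5, 6, 6, 6, 12, 12).

8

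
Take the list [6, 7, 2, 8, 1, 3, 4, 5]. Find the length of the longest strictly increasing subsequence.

4

Track the smallest tail for each achievable length (strict):
6 → extends → [6]
7 → extends → [6, 7]
2 → replaces 6 → [2, 7]
8 → extends → [2, 7, 8]
1 → replaces 2 → [1, 7, 8]
3 → replaces 7 → [1, 3, 8]
4 → replaces 8 → [1, 3, 4]
5 → extends → [1, 3, 4, 5]
Four tails, so the longest strictly increasing subsequence has length 4 (e.g. 2, 3, 4, 5).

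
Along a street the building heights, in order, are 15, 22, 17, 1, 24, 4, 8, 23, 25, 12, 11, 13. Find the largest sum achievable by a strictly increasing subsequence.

Let S[i] be the best sum of a strictly increasing subsequence ending at i:
i:      1  2  3  4  5  6  7  8  9 10 11 12
a[i]:  15 22 17  1 24  4  8 23 25 12 11 13
S:     15 37 32  1 61  5 13 60 86 25 24 38
Maximum is 86 (e.g. 15 + 22 + 24 + 25).

86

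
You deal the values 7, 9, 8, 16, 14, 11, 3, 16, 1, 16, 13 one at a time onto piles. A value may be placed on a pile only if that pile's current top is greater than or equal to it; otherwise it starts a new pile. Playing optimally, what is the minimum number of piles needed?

4

Place each on the leftmost legal pile:
7 → new pile 1 (tops now [7])
9 → new pile 2 (tops now [7, 9])
8 → pile 2 (tops now [7, 8])
16 → new pile 3 (tops now [7, 8, 16])
14 → pile 3 (tops now [7, 8, 14])
11 → pile 3 (tops now [7, 8, 11])
3 → pile 1 (tops now [3, 8, 11])
16 → new pile 4 (tops now [3, 8, 11, 16])
1 → pile 1 (tops now [1, 8, 11, 16])
16 → pile 4 (tops now [1, 8, 11, 16])
13 → pile 4 (tops now [1, 8, 11, 13])
Four piles.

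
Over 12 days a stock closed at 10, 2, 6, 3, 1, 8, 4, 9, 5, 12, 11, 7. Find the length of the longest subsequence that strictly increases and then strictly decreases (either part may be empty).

inc[i] = longest strictly increasing subsequence ending at i; dec[i] = longest strictly decreasing subsequence starting at i:
i:      1  2  3  4  5  6  7  8  9 10 11 12
a[i]:  10  2  6  3  1  8  4  9  5 12 11  7
inc:    1  1  2  2  1  3  3  4  4  5  5  5
dec:    4  2  3  2  1  2  1  2  1  3  2  1
Best peak at i=10 (value 12): inc=5, dec=3, length 5+3−1 = 7.

7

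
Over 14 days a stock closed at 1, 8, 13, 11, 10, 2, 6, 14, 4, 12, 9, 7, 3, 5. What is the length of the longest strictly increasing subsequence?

Track the smallest tail for each achievable length (strict):
1 → extends → [1]
8 → extends → [1, 8]
13 → extends → [1, 8, 13]
11 → replaces 13 → [1, 8, 11]
10 → replaces 11 → [1, 8, 10]
2 → replaces 8 → [1, 2, 10]
6 → replaces 10 → [1, 2, 6]
14 → extends → [1, 2, 6, 14]
4 → replaces 6 → [1, 2, 4, 14]
12 → replaces 14 → [1, 2, 4, 12]
9 → replaces 12 → [1, 2, 4, 9]
7 → replaces 9 → [1, 2, 4, 7]
3 → replaces 4 → [1, 2, 3, 7]
5 → replaces 7 → [1, 2, 3, 5]
Four tails, so the longest strictly increasing subsequence has length 4 (e.g. 1, 8, 13, 14).

4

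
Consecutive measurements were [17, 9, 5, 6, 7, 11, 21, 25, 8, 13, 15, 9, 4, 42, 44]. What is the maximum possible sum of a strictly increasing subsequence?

Let S[i] be the best sum of a strictly increasing subsequence ending at i:
i:       1   2   3   4   5   6   7   8   9  10  11  12  13  14  15
a[i]:   17   9   5   6   7  11  21  25   8  13  15   9   4  42  44
S:      17   9   5  11  18  29  50  75  26  42  57  35   4 117 161
Maximum is 161 (e.g. 5 + 6 + 7 + 11 + 21 + 25 + 42 + 44).

161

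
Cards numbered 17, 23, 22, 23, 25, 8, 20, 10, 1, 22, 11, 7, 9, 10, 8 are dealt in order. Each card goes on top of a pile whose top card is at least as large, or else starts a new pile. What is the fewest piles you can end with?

Place each on the leftmost legal pile:
17 → new pile 1 (tops now [17])
23 → new pile 2 (tops now [17, 23])
22 → pile 2 (tops now [17, 22])
23 → new pile 3 (tops now [17, 22, 23])
25 → new pile 4 (tops now [17, 22, 23, 25])
8 → pile 1 (tops now [8, 22, 23, 25])
20 → pile 2 (tops now [8, 20, 23, 25])
10 → pile 2 (tops now [8, 10, 23, 25])
1 → pile 1 (tops now [1, 10, 23, 25])
22 → pile 3 (tops now [1, 10, 22, 25])
11 → pile 3 (tops now [1, 10, 11, 25])
7 → pile 2 (tops now [1, 7, 11, 25])
9 → pile 3 (tops now [1, 7, 9, 25])
10 → pile 4 (tops now [1, 7, 9, 10])
8 → pile 3 (tops now [1, 7, 8, 10])
Four piles.

4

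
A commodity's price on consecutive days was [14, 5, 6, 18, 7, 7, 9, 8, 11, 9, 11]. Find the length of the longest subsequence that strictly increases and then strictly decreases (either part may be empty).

6

inc[i] = longest strictly increasing subsequence ending at i; dec[i] = longest strictly decreasing subsequence starting at i:
i:      1  2  3  4  5  6  7  8  9 10 11
a[i]:  14  5  6 18  7  7  9  8 11  9 11
inc:    1  1  2  3  3  3  4  4  5  5  6
dec:    3  1  1  3  1  1  2  1  2  1  1
Best peak at i=9 (value 11): inc=5, dec=2, length 5+2−1 = 6.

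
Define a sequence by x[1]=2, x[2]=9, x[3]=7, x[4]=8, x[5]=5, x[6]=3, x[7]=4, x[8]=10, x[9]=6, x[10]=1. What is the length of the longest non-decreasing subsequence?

4

Track the smallest tail for each achievable length (allowing ties):
2 → extends → [2]
9 → extends → [2, 9]
7 → replaces 9 → [2, 7]
8 → extends → [2, 7, 8]
5 → replaces 7 → [2, 5, 8]
3 → replaces 5 → [2, 3, 8]
4 → replaces 8 → [2, 3, 4]
10 → extends → [2, 3, 4, 10]
6 → replaces 10 → [2, 3, 4, 6]
1 → replaces 2 → [1, 3, 4, 6]
Four tails, so the longest non-decreasing subsequence has length 4 (e.g. 2, 7, 8, 10).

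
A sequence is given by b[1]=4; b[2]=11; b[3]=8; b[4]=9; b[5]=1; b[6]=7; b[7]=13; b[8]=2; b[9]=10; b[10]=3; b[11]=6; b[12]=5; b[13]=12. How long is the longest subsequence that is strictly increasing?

Let dp[i] be the length of the longest such subsequence ending at index i:
i:      1  2  3  4  5  6  7  8  9 10 11 12 13
b[i]:   4 11  8  9  1  7 13  2 10  3  6  5 12
dp:     1  2  2  3  1  2  4  2  4  3  4  4  5
Maximum dp value is 5.

5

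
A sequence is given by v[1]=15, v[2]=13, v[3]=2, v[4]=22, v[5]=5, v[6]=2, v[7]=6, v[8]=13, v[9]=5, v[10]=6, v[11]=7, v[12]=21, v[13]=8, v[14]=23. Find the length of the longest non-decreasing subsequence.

Track the smallest tail for each achievable length (allowing ties):
15 → extends → [15]
13 → replaces 15 → [13]
2 → replaces 13 → [2]
22 → extends → [2, 22]
5 → replaces 22 → [2, 5]
2 → replaces 5 → [2, 2]
6 → extends → [2, 2, 6]
13 → extends → [2, 2, 6, 13]
5 → replaces 6 → [2, 2, 5, 13]
6 → replaces 13 → [2, 2, 5, 6]
7 → extends → [2, 2, 5, 6, 7]
21 → extends → [2, 2, 5, 6, 7, 21]
8 → replaces 21 → [2, 2, 5, 6, 7, 8]
23 → extends → [2, 2, 5, 6, 7, 8, 23]
Seven tails, so the longest non-decreasing subsequence has length 7 (e.g. 2, 5, 6, 6, 7, 21, 23).

7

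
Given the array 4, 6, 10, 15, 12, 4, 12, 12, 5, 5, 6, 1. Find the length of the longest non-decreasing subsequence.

6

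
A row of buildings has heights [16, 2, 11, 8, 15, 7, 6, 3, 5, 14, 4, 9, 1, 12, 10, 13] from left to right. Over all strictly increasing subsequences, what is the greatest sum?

44

Let S[i] be the best sum of a strictly increasing subsequence ending at i:
i:      1  2  3  4  5  6  7  8  9 10 11 12 13 14 15 16
a[i]:  16  2 11  8 15  7  6  3  5 14  4  9  1 12 10 13
S:     16  2 13 10 28  9  8  5 10 27  9 19  1 31 29 44
Maximum is 44 (e.g. 2 + 3 + 5 + 9 + 12 + 13).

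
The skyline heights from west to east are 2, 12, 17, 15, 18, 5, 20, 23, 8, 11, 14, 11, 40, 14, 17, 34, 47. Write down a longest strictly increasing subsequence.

Patience tails give the LIS length; then backtrack through the dp parents:
2 → extends → [2]
12 → extends → [2, 12]
17 → extends → [2, 12, 17]
15 → replaces 17 → [2, 12, 15]
18 → extends → [2, 12, 15, 18]
5 → replaces 12 → [2, 5, 15, 18]
20 → extends → [2, 5, 15, 18, 20]
23 → extends → [2, 5, 15, 18, 20, 23]
8 → replaces 15 → [2, 5, 8, 18, 20, 23]
11 → replaces 18 → [2, 5, 8, 11, 20, 23]
14 → replaces 20 → [2, 5, 8, 11, 14, 23]
11 → already a tail → [2, 5, 8, 11, 14, 23]
40 → extends → [2, 5, 8, 11, 14, 23, 40]
14 → already a tail → [2, 5, 8, 11, 14, 23, 40]
17 → replaces 23 → [2, 5, 8, 11, 14, 17, 40]
34 → replaces 40 → [2, 5, 8, 11, 14, 17, 34]
47 → extends → [2, 5, 8, 11, 14, 17, 34, 47]
Length 8; one witness is 2, 12, 17, 18, 20, 23, 40, 47.

2, 12, 17, 18, 20, 23, 40, 47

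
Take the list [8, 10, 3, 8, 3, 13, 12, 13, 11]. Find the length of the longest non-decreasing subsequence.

Track the smallest tail for each achievable length (allowing ties):
8 → extends → [8]
10 → extends → [8, 10]
3 → replaces 8 → [3, 10]
8 → replaces 10 → [3, 8]
3 → replaces 8 → [3, 3]
13 → extends → [3, 3, 13]
12 → replaces 13 → [3, 3, 12]
13 → extends → [3, 3, 12, 13]
11 → replaces 12 → [3, 3, 11, 13]
Four tails, so the longest non-decreasing subsequence has length 4 (e.g. 8, 10, 13, 13).

4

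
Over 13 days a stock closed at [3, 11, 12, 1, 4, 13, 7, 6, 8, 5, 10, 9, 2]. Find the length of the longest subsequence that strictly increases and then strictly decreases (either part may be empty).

8

inc[i] = longest strictly increasing subsequence ending at i; dec[i] = longest strictly decreasing subsequence starting at i:
i:      1  2  3  4  5  6  7  8  9 10 11 12 13
a[i]:   3 11 12  1  4 13  7  6  8  5 10  9  2
inc:    1  2  3  1  2  4  3  3  4  3  5  5  2
dec:    2  5  5  1  2  5  4  3  3  2  3  2  1
Best peak at i=6 (value 13): inc=4, dec=5, length 4+5−1 = 8.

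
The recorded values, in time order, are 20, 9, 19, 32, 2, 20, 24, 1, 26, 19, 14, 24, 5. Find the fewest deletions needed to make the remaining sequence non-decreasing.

8

Fewest deletions = n − (longest non-decreasing subsequence).
Patience tails:
20 → extends → [20]
9 → replaces 20 → [9]
19 → extends → [9, 19]
32 → extends → [9, 19, 32]
2 → replaces 9 → [2, 19, 32]
20 → replaces 32 → [2, 19, 20]
24 → extends → [2, 19, 20, 24]
1 → replaces 2 → [1, 19, 20, 24]
26 → extends → [1, 19, 20, 24, 26]
19 → replaces 20 → [1, 19, 19, 24, 26]
14 → replaces 19 → [1, 14, 19, 24, 26]
24 → replaces 26 → [1, 14, 19, 24, 24]
5 → replaces 14 → [1, 5, 19, 24, 24]
Longest non-decreasing subsequence has length 5, so deletions = 13 − 5 = 8.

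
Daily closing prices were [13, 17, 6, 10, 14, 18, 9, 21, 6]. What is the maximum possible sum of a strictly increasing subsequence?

69

Let S[i] be the best sum of a strictly increasing subsequence ending at i:
i:      1  2  3  4  5  6  7  8  9
a[i]:  13 17  6 10 14 18  9 21  6
S:     13 30  6 16 30 48 15 69  6
Maximum is 69 (e.g. 6 + 10 + 14 + 18 + 21).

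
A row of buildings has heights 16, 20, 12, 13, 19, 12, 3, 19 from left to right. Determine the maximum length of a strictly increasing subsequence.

3

Let dp[i] be the length of the longest such subsequence ending at index i:
i:      1  2  3  4  5  6  7  8
a[i]:  16 20 12 13 19 12  3 19
dp:     1  2  1  2  3  1  1  3
Maximum dp value is 3.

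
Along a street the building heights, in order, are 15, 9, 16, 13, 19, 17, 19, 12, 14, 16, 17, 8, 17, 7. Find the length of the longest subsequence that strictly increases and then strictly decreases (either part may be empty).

7

inc[i] = longest strictly increasing subsequence ending at i; dec[i] = longest strictly decreasing subsequence starting at i:
i:      1  2  3  4  5  6  7  8  9 10 11 12 13 14
a[i]:  15  9 16 13 19 17 19 12 14 16 17  8 17  7
inc:    1  1  2  2  3  3  4  2  3  4  5  1  5  1
dec:    5  3  5  4  5  4  4  3  3  3  3  2  2  1
Best peak at i=5 (value 19): inc=3, dec=5, length 3+5−1 = 7.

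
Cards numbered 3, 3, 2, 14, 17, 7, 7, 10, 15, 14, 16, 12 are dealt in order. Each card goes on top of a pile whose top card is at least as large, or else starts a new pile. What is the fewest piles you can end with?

5

The minimum number of non-increasing subsequences covering a sequence equals the length of its longest strictly increasing subsequence.
LIS length is 5 (e.g. 3, 7, 10, 15, 16), so 5 piles are needed.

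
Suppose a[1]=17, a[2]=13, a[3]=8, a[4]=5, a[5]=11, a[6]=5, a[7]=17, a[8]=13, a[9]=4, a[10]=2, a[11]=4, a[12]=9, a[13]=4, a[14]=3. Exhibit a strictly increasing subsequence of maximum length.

8, 11, 17

Patience tails give the LIS length; then backtrack through the dp parents:
17 → extends → [17]
13 → replaces 17 → [13]
8 → replaces 13 → [8]
5 → replaces 8 → [5]
11 → extends → [5, 11]
5 → already a tail → [5, 11]
17 → extends → [5, 11, 17]
13 → replaces 17 → [5, 11, 13]
4 → replaces 5 → [4, 11, 13]
2 → replaces 4 → [2, 11, 13]
4 → replaces 11 → [2, 4, 13]
9 → replaces 13 → [2, 4, 9]
4 → already a tail → [2, 4, 9]
3 → replaces 4 → [2, 3, 9]
Length 3; one witness is 8, 11, 17.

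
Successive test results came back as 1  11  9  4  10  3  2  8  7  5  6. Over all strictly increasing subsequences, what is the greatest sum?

Let S[i] be the best sum of a strictly increasing subsequence ending at i:
i:      1  2  3  4  5  6  7  8  9 10 11
a[i]:   1 11  9  4 10  3  2  8  7  5  6
S:      1 12 10  5 20  4  3 13 12 10 16
Maximum is 20 (e.g. 1 + 9 + 10).

20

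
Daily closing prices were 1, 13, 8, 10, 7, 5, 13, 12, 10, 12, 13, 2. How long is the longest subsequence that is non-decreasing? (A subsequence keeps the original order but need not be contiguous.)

6

Let dp[i] be the length of the longest such subsequence ending at index i:
i:      1  2  3  4  5  6  7  8  9 10 11 12
a[i]:   1 13  8 10  7  5 13 12 10 12 13  2
dp:     1  2  2  3  2  2  4  4  4  5  6  2
Maximum dp value is 6.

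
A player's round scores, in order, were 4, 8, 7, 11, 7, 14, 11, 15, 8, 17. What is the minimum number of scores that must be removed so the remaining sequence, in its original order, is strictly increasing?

4

Fewest deletions = n − (longest strictly increasing subsequence).
i:      1  2  3  4  5  6  7  8  9 10
a[i]:   4  8  7 11  7 14 11 15  8 17
dp:     1  2  2  3  2  4  3  5  3  6
max dp = 6, so deletions = 10 − 6 = 4.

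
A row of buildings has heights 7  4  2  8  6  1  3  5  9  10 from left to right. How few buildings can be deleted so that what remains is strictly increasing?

5

Fewest deletions = n − (longest strictly increasing subsequence).
i:      1  2  3  4  5  6  7  8  9 10
a[i]:   7  4  2  8  6  1  3  5  9 10
dp:     1  1  1  2  2  1  2  3  4  5
max dp = 5, so deletions = 10 − 5 = 5.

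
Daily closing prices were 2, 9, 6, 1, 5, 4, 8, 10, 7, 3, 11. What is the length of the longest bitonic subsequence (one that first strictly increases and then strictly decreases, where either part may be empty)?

inc[i] = longest strictly increasing subsequence ending at i; dec[i] = longest strictly decreasing subsequence starting at i:
i:      1  2  3  4  5  6  7  8  9 10 11
a[i]:   2  9  6  1  5  4  8 10  7  3 11
inc:    1  2  2  1  2  2  3  4  3  2  5
dec:    2  5  4  1  3  2  3  3  2  1  1
Best peak at i=2 (value 9): inc=2, dec=5, length 2+5−1 = 6.

6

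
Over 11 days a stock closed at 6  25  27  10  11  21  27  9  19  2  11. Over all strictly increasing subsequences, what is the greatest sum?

Let S[i] be the best sum of a strictly increasing subsequence ending at i:
i:      1  2  3  4  5  6  7  8  9 10 11
a[i]:   6 25 27 10 11 21 27  9 19  2 11
S:      6 31 58 16 27 48 75 15 46  2 27
Maximum is 75 (e.g. 6 + 10 + 11 + 21 + 27).

75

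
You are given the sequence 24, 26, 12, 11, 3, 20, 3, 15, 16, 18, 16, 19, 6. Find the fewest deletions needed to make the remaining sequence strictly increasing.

8

Fewest deletions = n − (longest strictly increasing subsequence).
Patience tails:
24 → extends → [24]
26 → extends → [24, 26]
12 → replaces 24 → [12, 26]
11 → replaces 12 → [11, 26]
3 → replaces 11 → [3, 26]
20 → replaces 26 → [3, 20]
3 → already a tail → [3, 20]
15 → replaces 20 → [3, 15]
16 → extends → [3, 15, 16]
18 → extends → [3, 15, 16, 18]
16 → already a tail → [3, 15, 16, 18]
19 → extends → [3, 15, 16, 18, 19]
6 → replaces 15 → [3, 6, 16, 18, 19]
Longest strictly increasing subsequence has length 5, so deletions = 13 − 5 = 8.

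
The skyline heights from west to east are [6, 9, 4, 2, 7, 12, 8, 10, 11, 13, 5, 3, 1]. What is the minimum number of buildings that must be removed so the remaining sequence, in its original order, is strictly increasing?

Fewest deletions = n − (longest strictly increasing subsequence).
Patience tails:
6 → extends → [6]
9 → extends → [6, 9]
4 → replaces 6 → [4, 9]
2 → replaces 4 → [2, 9]
7 → replaces 9 → [2, 7]
12 → extends → [2, 7, 12]
8 → replaces 12 → [2, 7, 8]
10 → extends → [2, 7, 8, 10]
11 → extends → [2, 7, 8, 10, 11]
13 → extends → [2, 7, 8, 10, 11, 13]
5 → replaces 7 → [2, 5, 8, 10, 11, 13]
3 → replaces 5 → [2, 3, 8, 10, 11, 13]
1 → replaces 2 → [1, 3, 8, 10, 11, 13]
Longest strictly increasing subsequence has length 6, so deletions = 13 − 6 = 7.

7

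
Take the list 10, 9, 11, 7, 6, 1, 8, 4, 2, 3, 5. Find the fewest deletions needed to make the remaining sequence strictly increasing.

7

Fewest deletions = n − (longest strictly increasing subsequence).
Patience tails:
10 → extends → [10]
9 → replaces 10 → [9]
11 → extends → [9, 11]
7 → replaces 9 → [7, 11]
6 → replaces 7 → [6, 11]
1 → replaces 6 → [1, 11]
8 → replaces 11 → [1, 8]
4 → replaces 8 → [1, 4]
2 → replaces 4 → [1, 2]
3 → extends → [1, 2, 3]
5 → extends → [1, 2, 3, 5]
Longest strictly increasing subsequence has length 4, so deletions = 11 − 4 = 7.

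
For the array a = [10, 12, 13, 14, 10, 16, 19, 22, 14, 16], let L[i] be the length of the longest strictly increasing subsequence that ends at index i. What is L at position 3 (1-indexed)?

dp[i] = 1 + max{dp[j] : j<i, a[j]<a[i]} (or 1 if no such j):
i:      1  2  3  4  5  6  7  8  9 10
a[i]:  10 12 13 14 10 16 19 22 14 16
dp:     1  2  3  4  1  5  6  7  4  5
At index 3 the value is 3.

3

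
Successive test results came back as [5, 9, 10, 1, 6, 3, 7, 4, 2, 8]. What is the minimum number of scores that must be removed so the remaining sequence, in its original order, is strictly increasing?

6

Fewest deletions = n − (longest strictly increasing subsequence).
Patience tails:
5 → extends → [5]
9 → extends → [5, 9]
10 → extends → [5, 9, 10]
1 → replaces 5 → [1, 9, 10]
6 → replaces 9 → [1, 6, 10]
3 → replaces 6 → [1, 3, 10]
7 → replaces 10 → [1, 3, 7]
4 → replaces 7 → [1, 3, 4]
2 → replaces 3 → [1, 2, 4]
8 → extends → [1, 2, 4, 8]
Longest strictly increasing subsequence has length 4, so deletions = 10 − 4 = 6.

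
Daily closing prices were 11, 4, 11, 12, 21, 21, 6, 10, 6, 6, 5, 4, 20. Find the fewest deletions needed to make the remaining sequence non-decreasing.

Fewest deletions = n − (longest non-decreasing subsequence).
i:      1  2  3  4  5  6  7  8  9 10 11 12 13
a[i]:  11  4 11 12 21 21  6 10  6  6  5  4 20
dp:     1  1  2  3  4  5  2  3  3  4  2  2  5
max dp = 5, so deletions = 13 − 5 = 8.

8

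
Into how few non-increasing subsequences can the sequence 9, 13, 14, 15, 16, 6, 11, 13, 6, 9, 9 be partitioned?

The minimum number of non-increasing subsequences covering a sequence equals the length of its longest strictly increasing subsequence.
LIS length is 5 (e.g. 9, 13, 14, 15, 16), so 5 piles are needed.

5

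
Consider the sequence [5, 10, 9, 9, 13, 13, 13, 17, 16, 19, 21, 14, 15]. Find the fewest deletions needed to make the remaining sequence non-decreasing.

4

Fewest deletions = n − (longest non-decreasing subsequence).
i:      1  2  3  4  5  6  7  8  9 10 11 12 13
a[i]:   5 10  9  9 13 13 13 17 16 19 21 14 15
dp:     1  2  2  3  4  5  6  7  7  8  9  7  8
max dp = 9, so deletions = 13 − 9 = 4.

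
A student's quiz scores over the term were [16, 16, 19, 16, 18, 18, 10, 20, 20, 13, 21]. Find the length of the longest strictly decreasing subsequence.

Negate each value so 'decreasing' becomes 'increasing', then run patience tails on the negated sequence:
-16 → extends → [-16]
-16 → already a tail → [-16]
-19 → replaces -16 → [-19]
-16 → extends → [-19, -16]
-18 → replaces -16 → [-19, -18]
-18 → already a tail → [-19, -18]
-10 → extends → [-19, -18, -10]
-20 → replaces -19 → [-20, -18, -10]
-20 → already a tail → [-20, -18, -10]
-13 → replaces -10 → [-20, -18, -13]
-21 → replaces -20 → [-21, -18, -13]
Three tails, so the longest strictly decreasing subsequence of the original has length 3.

3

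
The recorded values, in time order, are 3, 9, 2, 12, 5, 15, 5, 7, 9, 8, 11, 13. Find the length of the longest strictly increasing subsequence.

6

Let dp[i] be the length of the longest such subsequence ending at index i:
i:      1  2  3  4  5  6  7  8  9 10 11 12
a[i]:   3  9  2 12  5 15  5  7  9  8 11 13
dp:     1  2  1  3  2  4  2  3  4  4  5  6
Maximum dp value is 6.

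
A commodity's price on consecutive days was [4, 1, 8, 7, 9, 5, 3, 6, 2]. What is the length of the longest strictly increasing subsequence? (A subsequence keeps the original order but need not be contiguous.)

Track the smallest tail for each achievable length (strict):
4 → extends → [4]
1 → replaces 4 → [1]
8 → extends → [1, 8]
7 → replaces 8 → [1, 7]
9 → extends → [1, 7, 9]
5 → replaces 7 → [1, 5, 9]
3 → replaces 5 → [1, 3, 9]
6 → replaces 9 → [1, 3, 6]
2 → replaces 3 → [1, 2, 6]
Three tails, so the longest strictly increasing subsequence has length 3 (e.g. 4, 8, 9).

3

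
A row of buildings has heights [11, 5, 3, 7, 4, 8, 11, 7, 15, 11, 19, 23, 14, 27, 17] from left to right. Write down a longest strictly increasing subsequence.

Patience tails give the LIS length; then backtrack through the dp parents:
11 → extends → [11]
5 → replaces 11 → [5]
3 → replaces 5 → [3]
7 → extends → [3, 7]
4 → replaces 7 → [3, 4]
8 → extends → [3, 4, 8]
11 → extends → [3, 4, 8, 11]
7 → replaces 8 → [3, 4, 7, 11]
15 → extends → [3, 4, 7, 11, 15]
11 → already a tail → [3, 4, 7, 11, 15]
19 → extends → [3, 4, 7, 11, 15, 19]
23 → extends → [3, 4, 7, 11, 15, 19, 23]
14 → replaces 15 → [3, 4, 7, 11, 14, 19, 23]
27 → extends → [3, 4, 7, 11, 14, 19, 23, 27]
17 → replaces 19 → [3, 4, 7, 11, 14, 17, 23, 27]
Length 8; one witness is 5, 7, 8, 11, 15, 19, 23, 27.

5, 7, 8, 11, 15, 19, 23, 27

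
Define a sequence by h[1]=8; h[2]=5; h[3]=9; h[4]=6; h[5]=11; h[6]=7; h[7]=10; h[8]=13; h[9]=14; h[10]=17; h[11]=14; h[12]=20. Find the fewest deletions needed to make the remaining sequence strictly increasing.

Fewest deletions = n − (longest strictly increasing subsequence).
i:      1  2  3  4  5  6  7  8  9 10 11 12
h[i]:   8  5  9  6 11  7 10 13 14 17 14 20
dp:     1  1  2  2  3  3  4  5  6  7  6  8
max dp = 8, so deletions = 12 − 8 = 4.

4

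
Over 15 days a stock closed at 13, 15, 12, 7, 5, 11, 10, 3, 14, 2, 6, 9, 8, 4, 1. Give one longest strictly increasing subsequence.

7, 11, 14

Patience tails give the LIS length; then backtrack through the dp parents:
13 → extends → [13]
15 → extends → [13, 15]
12 → replaces 13 → [12, 15]
7 → replaces 12 → [7, 15]
5 → replaces 7 → [5, 15]
11 → replaces 15 → [5, 11]
10 → replaces 11 → [5, 10]
3 → replaces 5 → [3, 10]
14 → extends → [3, 10, 14]
2 → replaces 3 → [2, 10, 14]
6 → replaces 10 → [2, 6, 14]
9 → replaces 14 → [2, 6, 9]
8 → replaces 9 → [2, 6, 8]
4 → replaces 6 → [2, 4, 8]
1 → replaces 2 → [1, 4, 8]
Length 3; one witness is 7, 11, 14.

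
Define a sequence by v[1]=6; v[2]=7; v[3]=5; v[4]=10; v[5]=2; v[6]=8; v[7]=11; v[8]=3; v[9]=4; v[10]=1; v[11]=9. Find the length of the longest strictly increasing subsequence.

4

Let dp[i] be the length of the longest such subsequence ending at index i:
i:      1  2  3  4  5  6  7  8  9 10 11
v[i]:   6  7  5 10  2  8 11  3  4  1  9
dp:     1  2  1  3  1  3  4  2  3  1  4
Maximum dp value is 4.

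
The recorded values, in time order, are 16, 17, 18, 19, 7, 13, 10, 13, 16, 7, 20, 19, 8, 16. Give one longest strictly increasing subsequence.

Patience tails give the LIS length; then backtrack through the dp parents:
16 → extends → [16]
17 → extends → [16, 17]
18 → extends → [16, 17, 18]
19 → extends → [16, 17, 18, 19]
7 → replaces 16 → [7, 17, 18, 19]
13 → replaces 17 → [7, 13, 18, 19]
10 → replaces 13 → [7, 10, 18, 19]
13 → replaces 18 → [7, 10, 13, 19]
16 → replaces 19 → [7, 10, 13, 16]
7 → already a tail → [7, 10, 13, 16]
20 → extends → [7, 10, 13, 16, 20]
19 → replaces 20 → [7, 10, 13, 16, 19]
8 → replaces 10 → [7, 8, 13, 16, 19]
16 → already a tail → [7, 8, 13, 16, 19]
Length 5; one witness is 16, 17, 18, 19, 20.

16, 17, 18, 19, 20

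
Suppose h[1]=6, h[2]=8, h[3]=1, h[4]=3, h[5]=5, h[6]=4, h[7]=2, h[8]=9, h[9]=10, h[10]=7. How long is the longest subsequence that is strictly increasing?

5

Let dp[i] be the length of the longest such subsequence ending at index i:
i:      1  2  3  4  5  6  7  8  9 10
h[i]:   6  8  1  3  5  4  2  9 10  7
dp:     1  2  1  2  3  3  2  4  5  4
Maximum dp value is 5.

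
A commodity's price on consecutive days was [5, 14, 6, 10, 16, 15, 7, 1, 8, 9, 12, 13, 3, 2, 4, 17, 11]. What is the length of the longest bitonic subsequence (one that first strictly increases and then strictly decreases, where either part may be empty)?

inc[i] = longest strictly increasing subsequence ending at i; dec[i] = longest strictly decreasing subsequence starting at i:
i:      1  2  3  4  5  6  7  8  9 10 11 12 13 14 15 16 17
a[i]:   5 14  6 10 16 15  7  1  8  9 12 13  3  2  4 17 11
inc:    1  2  2  3  4  4  3  1  4  5  6  7  2  2  3  8  6
dec:    3  5  3  4  5  4  3  1  3  3  3  3  2  1  1  2  1
Best peak at i=12 (value 13): inc=7, dec=3, length 7+3−1 = 9.

9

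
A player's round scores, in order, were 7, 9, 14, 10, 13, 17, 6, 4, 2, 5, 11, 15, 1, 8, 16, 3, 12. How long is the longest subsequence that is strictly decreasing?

Negate each value so 'decreasing' becomes 'increasing', then run patience tails on the negated sequence:
-7 → extends → [-7]
-9 → replaces -7 → [-9]
-14 → replaces -9 → [-14]
-10 → extends → [-14, -10]
-13 → replaces -10 → [-14, -13]
-17 → replaces -14 → [-17, -13]
-6 → extends → [-17, -13, -6]
-4 → extends → [-17, -13, -6, -4]
-2 → extends → [-17, -13, -6, -4, -2]
-5 → replaces -4 → [-17, -13, -6, -5, -2]
-11 → replaces -6 → [-17, -13, -11, -5, -2]
-15 → replaces -13 → [-17, -15, -11, -5, -2]
-1 → extends → [-17, -15, -11, -5, -2, -1]
-8 → replaces -5 → [-17, -15, -11, -8, -2, -1]
-16 → replaces -15 → [-17, -16, -11, -8, -2, -1]
-3 → replaces -2 → [-17, -16, -11, -8, -3, -1]
-12 → replaces -11 → [-17, -16, -12, -8, -3, -1]
Six tails, so the longest strictly decreasing subsequence of the original has length 6.

6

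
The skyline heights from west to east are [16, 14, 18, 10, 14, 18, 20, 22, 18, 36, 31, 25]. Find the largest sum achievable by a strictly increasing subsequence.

120

Let S[i] be the best sum of a strictly increasing subsequence ending at i:
i:       1   2   3   4   5   6   7   8   9  10  11  12
a[i]:   16  14  18  10  14  18  20  22  18  36  31  25
S:      16  14  34  10  24  42  62  84  42 120 115 109
Maximum is 120 (e.g. 10 + 14 + 18 + 20 + 22 + 36).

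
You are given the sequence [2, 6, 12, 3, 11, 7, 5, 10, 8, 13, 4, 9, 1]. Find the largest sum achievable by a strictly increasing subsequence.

Let S[i] be the best sum of a strictly increasing subsequence ending at i:
i:      1  2  3  4  5  6  7  8  9 10 11 12 13
a[i]:   2  6 12  3 11  7  5 10  8 13  4  9  1
S:      2  8 20  5 19 15 10 25 23 38  9 32  1
Maximum is 38 (e.g. 2 + 6 + 7 + 10 + 13).

38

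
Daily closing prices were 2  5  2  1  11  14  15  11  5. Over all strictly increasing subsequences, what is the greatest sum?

47

Let S[i] be the best sum of a strictly increasing subsequence ending at i:
i:      1  2  3  4  5  6  7  8  9
a[i]:   2  5  2  1 11 14 15 11  5
S:      2  7  2  1 18 32 47 18  7
Maximum is 47 (e.g. 2 + 5 + 11 + 14 + 15).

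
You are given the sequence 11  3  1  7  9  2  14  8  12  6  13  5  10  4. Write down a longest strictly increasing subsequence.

Patience tails give the LIS length; then backtrack through the dp parents:
11 → extends → [11]
3 → replaces 11 → [3]
1 → replaces 3 → [1]
7 → extends → [1, 7]
9 → extends → [1, 7, 9]
2 → replaces 7 → [1, 2, 9]
14 → extends → [1, 2, 9, 14]
8 → replaces 9 → [1, 2, 8, 14]
12 → replaces 14 → [1, 2, 8, 12]
6 → replaces 8 → [1, 2, 6, 12]
13 → extends → [1, 2, 6, 12, 13]
5 → replaces 6 → [1, 2, 5, 12, 13]
10 → replaces 12 → [1, 2, 5, 10, 13]
4 → replaces 5 → [1, 2, 4, 10, 13]
Length 5; one witness is 3, 7, 9, 12, 13.

3, 7, 9, 12, 13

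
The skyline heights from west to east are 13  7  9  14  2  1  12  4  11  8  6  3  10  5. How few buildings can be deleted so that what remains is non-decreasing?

Fewest deletions = n − (longest non-decreasing subsequence).
Patience tails:
13 → extends → [13]
7 → replaces 13 → [7]
9 → extends → [7, 9]
14 → extends → [7, 9, 14]
2 → replaces 7 → [2, 9, 14]
1 → replaces 2 → [1, 9, 14]
12 → replaces 14 → [1, 9, 12]
4 → replaces 9 → [1, 4, 12]
11 → replaces 12 → [1, 4, 11]
8 → replaces 11 → [1, 4, 8]
6 → replaces 8 → [1, 4, 6]
3 → replaces 4 → [1, 3, 6]
10 → extends → [1, 3, 6, 10]
5 → replaces 6 → [1, 3, 5, 10]
Longest non-decreasing subsequence has length 4, so deletions = 14 − 4 = 10.

10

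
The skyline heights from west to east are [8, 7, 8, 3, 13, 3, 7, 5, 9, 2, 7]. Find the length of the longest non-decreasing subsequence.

Let dp[i] be the length of the longest such subsequence ending at index i:
i:      1  2  3  4  5  6  7  8  9 10 11
a[i]:   8  7  8  3 13  3  7  5  9  2  7
dp:     1  1  2  1  3  2  3  3  4  1  4
Maximum dp value is 4.

4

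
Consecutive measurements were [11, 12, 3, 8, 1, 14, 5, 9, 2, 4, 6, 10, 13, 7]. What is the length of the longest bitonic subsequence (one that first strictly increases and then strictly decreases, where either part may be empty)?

inc[i] = longest strictly increasing subsequence ending at i; dec[i] = longest strictly decreasing subsequence starting at i:
i:      1  2  3  4  5  6  7  8  9 10 11 12 13 14
a[i]:  11 12  3  8  1 14  5  9  2  4  6 10 13  7
inc:    1  2  1  2  1  3  2  3  2  3  4  5  6  5
dec:    4  4  2  3  1  3  2  2  1  1  1  2  2  1
Best peak at i=13 (value 13): inc=6, dec=2, length 6+2−1 = 7.

7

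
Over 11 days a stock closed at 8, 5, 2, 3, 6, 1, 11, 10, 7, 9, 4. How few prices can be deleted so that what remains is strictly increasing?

Fewest deletions = n − (longest strictly increasing subsequence).
i:      1  2  3  4  5  6  7  8  9 10 11
a[i]:   8  5  2  3  6  1 11 10  7  9  4
dp:     1  1  1  2  3  1  4  4  4  5  3
max dp = 5, so deletions = 11 − 5 = 6.

6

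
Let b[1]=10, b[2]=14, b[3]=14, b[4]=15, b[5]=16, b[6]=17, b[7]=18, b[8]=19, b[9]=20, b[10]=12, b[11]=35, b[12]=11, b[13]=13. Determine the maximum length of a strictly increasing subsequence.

9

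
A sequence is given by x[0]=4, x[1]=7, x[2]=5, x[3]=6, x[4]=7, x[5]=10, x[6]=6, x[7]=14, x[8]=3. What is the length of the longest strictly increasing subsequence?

Track the smallest tail for each achievable length (strict):
4 → extends → [4]
7 → extends → [4, 7]
5 → replaces 7 → [4, 5]
6 → extends → [4, 5, 6]
7 → extends → [4, 5, 6, 7]
10 → extends → [4, 5, 6, 7, 10]
6 → already a tail → [4, 5, 6, 7, 10]
14 → extends → [4, 5, 6, 7, 10, 14]
3 → replaces 4 → [3, 5, 6, 7, 10, 14]
Six tails, so the longest strictly increasing subsequence has length 6 (e.g. 4, 5, 6, 7, 10, 14).

6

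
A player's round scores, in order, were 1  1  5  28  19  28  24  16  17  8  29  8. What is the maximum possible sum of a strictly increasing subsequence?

Let S[i] be the best sum of a strictly increasing subsequence ending at i:
i:      1  2  3  4  5  6  7  8  9 10 11 12
a[i]:   1  1  5 28 19 28 24 16 17  8 29  8
S:      1  1  6 34 25 53 49 22 39 14 82 14
Maximum is 82 (e.g. 1 + 5 + 19 + 28 + 29).

82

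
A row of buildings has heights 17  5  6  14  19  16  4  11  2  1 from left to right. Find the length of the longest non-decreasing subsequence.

4

Let dp[i] be the length of the longest such subsequence ending at index i:
i:      1  2  3  4  5  6  7  8  9 10
a[i]:  17  5  6 14 19 16  4 11  2  1
dp:     1  1  2  3  4  4  1  3  1  1
Maximum dp value is 4.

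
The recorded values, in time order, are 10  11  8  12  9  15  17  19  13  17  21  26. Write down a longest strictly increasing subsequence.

Patience tails give the LIS length; then backtrack through the dp parents:
10 → extends → [10]
11 → extends → [10, 11]
8 → replaces 10 → [8, 11]
12 → extends → [8, 11, 12]
9 → replaces 11 → [8, 9, 12]
15 → extends → [8, 9, 12, 15]
17 → extends → [8, 9, 12, 15, 17]
19 → extends → [8, 9, 12, 15, 17, 19]
13 → replaces 15 → [8, 9, 12, 13, 17, 19]
17 → already a tail → [8, 9, 12, 13, 17, 19]
21 → extends → [8, 9, 12, 13, 17, 19, 21]
26 → extends → [8, 9, 12, 13, 17, 19, 21, 26]
Length 8; one witness is 10, 11, 12, 15, 17, 19, 21, 26.

10, 11, 12, 15, 17, 19, 21, 26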